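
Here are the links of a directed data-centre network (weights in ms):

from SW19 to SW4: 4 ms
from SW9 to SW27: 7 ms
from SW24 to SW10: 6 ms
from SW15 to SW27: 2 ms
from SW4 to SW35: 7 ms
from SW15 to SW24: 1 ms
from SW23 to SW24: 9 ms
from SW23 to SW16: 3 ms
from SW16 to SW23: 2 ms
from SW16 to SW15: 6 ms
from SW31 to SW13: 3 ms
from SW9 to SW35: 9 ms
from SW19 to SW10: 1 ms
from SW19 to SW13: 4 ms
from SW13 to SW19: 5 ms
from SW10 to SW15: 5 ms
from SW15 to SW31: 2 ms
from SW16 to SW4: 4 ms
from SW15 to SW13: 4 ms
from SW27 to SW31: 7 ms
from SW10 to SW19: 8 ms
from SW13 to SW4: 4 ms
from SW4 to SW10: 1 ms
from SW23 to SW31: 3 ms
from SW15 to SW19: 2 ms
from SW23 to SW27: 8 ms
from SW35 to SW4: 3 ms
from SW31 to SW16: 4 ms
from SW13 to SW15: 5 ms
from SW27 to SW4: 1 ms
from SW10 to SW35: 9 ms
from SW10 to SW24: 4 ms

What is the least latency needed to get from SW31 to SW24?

9 ms

Shortest distances from SW31:
SW31: 0
SW13: 3  (via SW31)
SW16: 4  (via SW31)
SW23: 6  (via SW16)
SW4: 7  (via SW13)
SW15: 8  (via SW13)
SW10: 8  (via SW4)
SW19: 8  (via SW13)
SW24: 9  (via SW15)
Shortest route: SW31 → SW13 → SW15 → SW24 = 9 ms.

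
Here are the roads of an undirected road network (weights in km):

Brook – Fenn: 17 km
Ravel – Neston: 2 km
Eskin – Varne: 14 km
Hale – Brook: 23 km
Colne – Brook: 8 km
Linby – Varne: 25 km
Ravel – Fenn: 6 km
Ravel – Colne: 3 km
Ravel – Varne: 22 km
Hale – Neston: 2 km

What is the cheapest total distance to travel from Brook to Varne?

33 km

Shortest distances from Brook:
Brook: 0
Colne: 8  (via Brook)
Ravel: 11  (via Colne)
Neston: 13  (via Ravel)
Hale: 15  (via Neston)
Fenn: 17  (via Brook)
Varne: 33  (via Ravel)
Shortest route: Brook–Colne–Ravel–Varne = 33 km.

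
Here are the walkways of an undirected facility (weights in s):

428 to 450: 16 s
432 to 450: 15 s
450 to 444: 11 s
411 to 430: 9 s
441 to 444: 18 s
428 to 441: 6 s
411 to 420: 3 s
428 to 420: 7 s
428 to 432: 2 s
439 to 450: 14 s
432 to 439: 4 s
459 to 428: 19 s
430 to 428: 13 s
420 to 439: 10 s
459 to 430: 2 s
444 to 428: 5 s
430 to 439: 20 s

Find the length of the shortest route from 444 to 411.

15 s

Candidate routes:
444–428–430–411: 5+13+9 = 27
444–428–432–439–420–411: 5+2+4+10+3 = 24
444–428–420–411: 5+7+3 = 15
Cheapest is 444–428–420–411 at 15 s.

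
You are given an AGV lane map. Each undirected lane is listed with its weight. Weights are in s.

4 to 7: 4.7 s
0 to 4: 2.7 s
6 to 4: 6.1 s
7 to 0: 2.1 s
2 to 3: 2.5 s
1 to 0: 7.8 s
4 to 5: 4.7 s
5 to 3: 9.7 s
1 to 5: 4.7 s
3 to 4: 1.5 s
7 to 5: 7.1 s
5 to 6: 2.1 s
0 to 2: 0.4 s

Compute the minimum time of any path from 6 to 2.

9.2 s

Running Dijkstra from 6:
6: 0
5: 2.1  (via 6)
4: 6.1  (via 6)
1: 6.8  (via 5)
3: 7.6  (via 4)
0: 8.8  (via 4)
2: 9.2  (via 0)
Shortest route: 6–4–0–2 = 9.2 s.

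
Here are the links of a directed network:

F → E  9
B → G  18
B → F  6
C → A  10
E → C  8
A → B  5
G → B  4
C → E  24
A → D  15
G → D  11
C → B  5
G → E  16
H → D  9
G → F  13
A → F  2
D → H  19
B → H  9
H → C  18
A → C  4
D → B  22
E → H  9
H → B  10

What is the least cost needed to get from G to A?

34

Candidate routes:
G–B–F–E–C–A: 4+6+9+8+10 = 37
G–B–H–C–A: 4+9+18+10 = 41
G–E–C–A: 16+8+10 = 34
G–F–E–C–A: 13+9+8+10 = 40
Cheapest is G–E–C–A at 34.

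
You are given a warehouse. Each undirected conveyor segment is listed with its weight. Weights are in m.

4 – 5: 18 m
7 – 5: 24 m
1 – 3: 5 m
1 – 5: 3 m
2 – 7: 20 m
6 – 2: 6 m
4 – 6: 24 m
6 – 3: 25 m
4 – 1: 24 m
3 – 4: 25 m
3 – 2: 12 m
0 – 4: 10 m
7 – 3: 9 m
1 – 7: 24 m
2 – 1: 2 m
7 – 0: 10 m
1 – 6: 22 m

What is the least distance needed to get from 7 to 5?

Candidate routes:
7 → 3 → 2 → 1 → 5: 9+12+2+3 = 26
7 → 2 → 1 → 5: 20+2+3 = 25
7 → 5: 24 = 24
7 → 3 → 1 → 5: 9+5+3 = 17
Cheapest is 7 → 3 → 1 → 5 at 17 m.

17 m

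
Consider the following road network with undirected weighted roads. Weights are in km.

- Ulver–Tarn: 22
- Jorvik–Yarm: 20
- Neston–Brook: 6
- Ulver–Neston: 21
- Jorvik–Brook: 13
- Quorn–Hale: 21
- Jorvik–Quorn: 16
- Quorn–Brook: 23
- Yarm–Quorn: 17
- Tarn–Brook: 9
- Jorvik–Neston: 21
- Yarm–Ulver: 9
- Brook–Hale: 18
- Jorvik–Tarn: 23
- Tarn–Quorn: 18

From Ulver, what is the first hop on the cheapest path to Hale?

Candidate routes:
Ulver–Yarm–Jorvik–Brook–Hale: 9+20+13+18 = 60
Ulver–Neston–Brook–Hale: 21+6+18 = 45
Ulver–Tarn–Brook–Hale: 22+9+18 = 49
Ulver–Yarm–Quorn–Hale: 9+17+21 = 47
The minimum is 45 km via Ulver–Neston–Brook–Hale.
So from Ulver the first move is to Neston.

Neston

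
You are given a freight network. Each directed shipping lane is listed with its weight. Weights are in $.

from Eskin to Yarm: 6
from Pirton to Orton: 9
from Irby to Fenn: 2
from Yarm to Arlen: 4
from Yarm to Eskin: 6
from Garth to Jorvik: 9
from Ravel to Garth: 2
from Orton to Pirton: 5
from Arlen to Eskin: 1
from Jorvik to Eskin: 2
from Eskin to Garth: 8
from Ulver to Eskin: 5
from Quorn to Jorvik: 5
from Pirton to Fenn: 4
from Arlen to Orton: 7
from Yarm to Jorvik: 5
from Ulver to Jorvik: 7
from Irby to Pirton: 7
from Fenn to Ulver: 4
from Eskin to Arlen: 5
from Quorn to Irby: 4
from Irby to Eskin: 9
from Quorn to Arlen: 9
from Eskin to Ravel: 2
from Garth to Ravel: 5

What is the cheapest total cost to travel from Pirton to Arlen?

Running Dijkstra from Pirton:
Pirton: 0
Fenn: 4  (via Pirton)
Ulver: 8  (via Fenn)
Orton: 9  (via Pirton)
Eskin: 13  (via Ulver)
Ravel: 15  (via Eskin)
Jorvik: 15  (via Ulver)
Garth: 17  (via Ravel)
Arlen: 18  (via Eskin)
Shortest route: Pirton → Fenn → Ulver → Eskin → Arlen = $18.

$18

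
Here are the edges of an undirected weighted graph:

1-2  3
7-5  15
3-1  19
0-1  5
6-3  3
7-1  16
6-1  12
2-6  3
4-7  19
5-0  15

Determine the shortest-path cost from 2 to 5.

23

Running Dijkstra from 2:
2: 0
1: 3  (via 2)
6: 3  (via 2)
3: 6  (via 6)
0: 8  (via 1)
7: 19  (via 1)
5: 23  (via 0)
Shortest route: 2 → 1 → 0 → 5 = 23.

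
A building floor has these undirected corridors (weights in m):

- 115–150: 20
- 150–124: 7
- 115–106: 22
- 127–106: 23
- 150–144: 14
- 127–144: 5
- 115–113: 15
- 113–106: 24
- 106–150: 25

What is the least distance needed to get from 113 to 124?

Settle nodes by increasing distance from 113:
113: 0
115: 15  (via 113)
106: 24  (via 113)
150: 35  (via 115)
124: 42  (via 150)
Shortest route: 113–115–150–124 = 42 m.

42 m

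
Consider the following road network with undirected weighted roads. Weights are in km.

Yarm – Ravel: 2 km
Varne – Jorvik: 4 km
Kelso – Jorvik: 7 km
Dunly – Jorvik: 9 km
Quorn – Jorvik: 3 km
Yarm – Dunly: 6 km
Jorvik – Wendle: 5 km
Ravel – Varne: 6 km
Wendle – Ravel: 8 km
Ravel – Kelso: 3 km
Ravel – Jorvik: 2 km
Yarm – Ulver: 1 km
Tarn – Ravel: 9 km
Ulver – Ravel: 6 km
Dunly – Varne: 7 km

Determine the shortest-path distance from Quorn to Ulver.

8 km

Candidate routes:
Quorn–Jorvik–Ravel–Ulver: 3+2+6 = 11
Quorn–Jorvik–Ravel–Yarm–Ulver: 3+2+2+1 = 8
The minimum is 8 km via Quorn–Jorvik–Ravel–Yarm–Ulver.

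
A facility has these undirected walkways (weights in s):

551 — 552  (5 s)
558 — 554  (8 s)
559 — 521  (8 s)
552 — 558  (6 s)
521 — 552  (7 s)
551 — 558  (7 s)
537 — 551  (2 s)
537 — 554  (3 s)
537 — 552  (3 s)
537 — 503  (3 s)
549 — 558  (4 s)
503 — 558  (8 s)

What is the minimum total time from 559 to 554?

21 s

Settle nodes by increasing distance from 559:
559: 0
521: 8  (via 559)
552: 15  (via 521)
537: 18  (via 552)
551: 20  (via 552)
558: 21  (via 552)
503: 21  (via 537)
554: 21  (via 537)
Shortest route: 559–521–552–537–554 = 21 s.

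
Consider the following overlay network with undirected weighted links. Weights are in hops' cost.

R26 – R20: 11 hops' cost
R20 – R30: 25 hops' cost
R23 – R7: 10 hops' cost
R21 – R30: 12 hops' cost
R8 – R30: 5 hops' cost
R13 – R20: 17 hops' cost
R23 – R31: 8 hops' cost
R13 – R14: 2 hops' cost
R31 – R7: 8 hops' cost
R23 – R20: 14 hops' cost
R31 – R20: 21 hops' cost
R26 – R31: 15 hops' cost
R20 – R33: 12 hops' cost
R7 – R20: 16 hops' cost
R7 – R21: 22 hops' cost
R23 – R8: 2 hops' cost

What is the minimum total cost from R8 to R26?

25 hops' cost

Compare a few routes:
R8 → R23 → R20 → R26: 2+14+11 = 27
R8 → R23 → R7 → R31 → R26: 2+10+8+15 = 35
R8 → R23 → R31 → R26: 2+8+15 = 25
Cheapest is R8 → R23 → R31 → R26 at 25 hops' cost.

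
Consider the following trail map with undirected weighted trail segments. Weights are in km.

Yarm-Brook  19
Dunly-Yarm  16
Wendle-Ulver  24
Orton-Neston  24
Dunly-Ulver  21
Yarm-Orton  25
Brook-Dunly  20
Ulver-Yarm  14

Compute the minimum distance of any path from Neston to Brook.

68 km

Compare a few routes:
Neston–Orton–Yarm–Brook: 24+25+19 = 68
Neston–Orton–Yarm–Dunly–Brook: 24+25+16+20 = 85
Neston–Orton–Yarm–Ulver–Dunly–Brook: 24+25+14+21+20 = 104
The minimum is 68 km via Neston–Orton–Yarm–Brook.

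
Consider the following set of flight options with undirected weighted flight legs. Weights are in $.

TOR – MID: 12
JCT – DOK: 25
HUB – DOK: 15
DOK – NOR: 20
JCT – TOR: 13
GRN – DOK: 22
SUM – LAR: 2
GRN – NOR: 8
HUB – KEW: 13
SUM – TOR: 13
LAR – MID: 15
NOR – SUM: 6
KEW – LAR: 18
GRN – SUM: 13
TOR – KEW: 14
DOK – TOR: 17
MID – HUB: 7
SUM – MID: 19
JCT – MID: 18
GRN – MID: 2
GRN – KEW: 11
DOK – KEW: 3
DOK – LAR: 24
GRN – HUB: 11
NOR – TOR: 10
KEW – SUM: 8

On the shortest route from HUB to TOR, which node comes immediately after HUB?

Candidate routes:
HUB–KEW–TOR: 13+14 = 27
HUB–GRN–MID–TOR: 11+2+12 = 25
HUB–MID–GRN–NOR–TOR: 7+2+8+10 = 27
HUB–MID–TOR: 7+12 = 19
The minimum is $19 via HUB–MID–TOR.
So from HUB the first move is to MID.

MID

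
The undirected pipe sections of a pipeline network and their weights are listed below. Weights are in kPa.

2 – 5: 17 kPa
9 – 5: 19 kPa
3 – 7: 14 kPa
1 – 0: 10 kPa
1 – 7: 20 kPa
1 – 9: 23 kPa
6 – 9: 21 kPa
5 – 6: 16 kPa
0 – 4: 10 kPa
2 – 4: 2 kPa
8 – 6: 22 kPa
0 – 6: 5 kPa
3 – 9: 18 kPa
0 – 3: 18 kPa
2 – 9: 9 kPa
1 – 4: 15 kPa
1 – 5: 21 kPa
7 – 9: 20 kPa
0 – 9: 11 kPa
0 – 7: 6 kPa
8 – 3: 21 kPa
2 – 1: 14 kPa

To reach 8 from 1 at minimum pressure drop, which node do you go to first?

0

Enumerating some paths:
1 → 0 → 3 → 8: 10+18+21 = 49
1 → 0 → 7 → 3 → 8: 10+6+14+21 = 51
1 → 0 → 6 → 8: 10+5+22 = 37
The minimum is 37 kPa via 1 → 0 → 6 → 8.
So from 1 the first move is to 0.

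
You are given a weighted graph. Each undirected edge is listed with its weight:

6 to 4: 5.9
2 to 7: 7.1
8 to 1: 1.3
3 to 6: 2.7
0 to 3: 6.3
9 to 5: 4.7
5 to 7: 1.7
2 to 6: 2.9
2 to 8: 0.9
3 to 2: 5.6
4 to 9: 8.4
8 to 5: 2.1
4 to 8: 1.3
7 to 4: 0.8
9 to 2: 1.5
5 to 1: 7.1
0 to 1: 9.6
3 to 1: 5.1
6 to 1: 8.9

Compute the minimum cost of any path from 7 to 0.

13

Candidate routes:
7 - 5 - 8 - 1 - 0: 1.7+2.1+1.3+9.6 = 14.7
7 - 4 - 8 - 1 - 3 - 0: 0.8+1.3+1.3+5.1+6.3 = 14.8
7 - 4 - 8 - 2 - 3 - 0: 0.8+1.3+0.9+5.6+6.3 = 14.9
7 - 4 - 8 - 1 - 0: 0.8+1.3+1.3+9.6 = 13
Cheapest is 7 - 4 - 8 - 1 - 0 at 13.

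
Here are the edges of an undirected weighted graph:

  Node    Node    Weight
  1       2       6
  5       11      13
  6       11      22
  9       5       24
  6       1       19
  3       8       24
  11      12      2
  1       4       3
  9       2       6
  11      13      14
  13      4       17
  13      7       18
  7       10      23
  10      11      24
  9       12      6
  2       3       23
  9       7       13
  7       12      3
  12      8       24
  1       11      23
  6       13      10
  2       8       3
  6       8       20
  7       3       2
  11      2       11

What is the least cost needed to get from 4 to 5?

33

Running Dijkstra from 4:
4: 0
1: 3  (via 4)
2: 9  (via 1)
8: 12  (via 2)
9: 15  (via 2)
13: 17  (via 4)
11: 20  (via 2)
12: 21  (via 9)
6: 22  (via 1)
7: 24  (via 12)
3: 26  (via 7)
5: 33  (via 11)
Shortest route: 4 → 1 → 2 → 11 → 5 = 33.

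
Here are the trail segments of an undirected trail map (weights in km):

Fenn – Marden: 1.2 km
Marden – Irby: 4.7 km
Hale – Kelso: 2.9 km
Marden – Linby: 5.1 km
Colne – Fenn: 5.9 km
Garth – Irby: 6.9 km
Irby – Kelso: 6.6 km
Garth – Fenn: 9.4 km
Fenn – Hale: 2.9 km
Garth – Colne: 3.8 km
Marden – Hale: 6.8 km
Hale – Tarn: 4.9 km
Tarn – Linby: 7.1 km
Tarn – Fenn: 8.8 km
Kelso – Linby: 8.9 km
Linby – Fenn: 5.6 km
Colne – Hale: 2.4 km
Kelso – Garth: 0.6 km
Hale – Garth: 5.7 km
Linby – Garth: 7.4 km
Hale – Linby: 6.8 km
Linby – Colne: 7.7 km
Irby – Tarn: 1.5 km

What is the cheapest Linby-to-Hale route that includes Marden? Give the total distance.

Best Linby to Marden: Linby–Marden costing 5.1
Best Marden to Hale: Marden–Fenn–Hale costing 4.1
Total via Marden: 5.1 + 4.1 = 9.2 km.

9.2 km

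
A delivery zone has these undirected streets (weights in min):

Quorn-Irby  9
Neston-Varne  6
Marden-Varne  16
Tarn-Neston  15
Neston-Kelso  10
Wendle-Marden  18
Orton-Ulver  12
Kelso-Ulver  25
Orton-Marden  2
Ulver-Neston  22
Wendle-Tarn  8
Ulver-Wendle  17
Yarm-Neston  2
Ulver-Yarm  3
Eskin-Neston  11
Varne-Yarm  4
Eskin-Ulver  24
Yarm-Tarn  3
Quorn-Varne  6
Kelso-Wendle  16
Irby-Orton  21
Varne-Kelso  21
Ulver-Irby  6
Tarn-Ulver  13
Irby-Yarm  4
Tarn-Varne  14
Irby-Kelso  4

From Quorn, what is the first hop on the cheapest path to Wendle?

Candidate routes:
Quorn → Irby → Yarm → Tarn → Wendle: 9+4+3+8 = 24
Quorn → Varne → Yarm → Tarn → Wendle: 6+4+3+8 = 21
Quorn → Varne → Neston → Yarm → Tarn → Wendle: 6+6+2+3+8 = 25
The minimum is 21 min via Quorn → Varne → Yarm → Tarn → Wendle.
So from Quorn the first move is to Varne.

Varne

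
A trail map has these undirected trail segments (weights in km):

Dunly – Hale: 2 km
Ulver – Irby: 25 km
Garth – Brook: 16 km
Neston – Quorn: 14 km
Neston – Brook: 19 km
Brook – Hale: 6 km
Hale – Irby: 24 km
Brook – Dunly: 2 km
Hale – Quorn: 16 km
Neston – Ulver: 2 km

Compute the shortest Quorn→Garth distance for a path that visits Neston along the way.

Best Quorn to Neston: Quorn → Neston costing 14
Best Neston to Garth: Neston → Brook → Garth costing 35
Total via Neston: 14 + 35 = 49 km.

49 km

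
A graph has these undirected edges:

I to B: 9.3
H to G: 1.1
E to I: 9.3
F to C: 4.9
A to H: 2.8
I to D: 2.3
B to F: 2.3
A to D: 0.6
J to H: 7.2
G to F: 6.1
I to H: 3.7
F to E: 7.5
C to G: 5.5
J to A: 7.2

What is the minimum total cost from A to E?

12.2

Compare a few routes:
A → D → I → E: 0.6+2.3+9.3 = 12.2
A → H → G → F → E: 2.8+1.1+6.1+7.5 = 17.5
A → H → I → E: 2.8+3.7+9.3 = 15.8
Cheapest is A → D → I → E at 12.2.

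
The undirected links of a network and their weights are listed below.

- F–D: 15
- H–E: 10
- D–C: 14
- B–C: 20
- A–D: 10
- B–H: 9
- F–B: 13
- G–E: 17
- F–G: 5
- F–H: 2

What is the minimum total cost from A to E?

Candidate routes:
A–D–F–H–E: 10+15+2+10 = 37
A–D–F–G–E: 10+15+5+17 = 47
A–D–F–B–H–E: 10+15+13+9+10 = 57
A–D–C–B–H–E: 10+14+20+9+10 = 63
Cheapest is A–D–F–H–E at 37.

37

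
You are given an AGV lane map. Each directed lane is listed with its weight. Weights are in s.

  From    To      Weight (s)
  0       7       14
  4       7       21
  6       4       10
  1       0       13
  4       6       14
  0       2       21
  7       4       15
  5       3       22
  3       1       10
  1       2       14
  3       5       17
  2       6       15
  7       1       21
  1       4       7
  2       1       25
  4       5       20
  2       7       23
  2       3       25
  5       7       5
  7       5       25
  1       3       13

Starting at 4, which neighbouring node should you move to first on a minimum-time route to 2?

Enumerating some paths:
4 → 5 → 7 → 1 → 2: 20+5+21+14 = 60
4 → 7 → 1 → 2: 21+21+14 = 56
4 → 5 → 3 → 1 → 2: 20+22+10+14 = 66
4 → 7 → 1 → 0 → 2: 21+21+13+21 = 76
The minimum is 56 s via 4 → 7 → 1 → 2.
So from 4 the first move is to 7.

7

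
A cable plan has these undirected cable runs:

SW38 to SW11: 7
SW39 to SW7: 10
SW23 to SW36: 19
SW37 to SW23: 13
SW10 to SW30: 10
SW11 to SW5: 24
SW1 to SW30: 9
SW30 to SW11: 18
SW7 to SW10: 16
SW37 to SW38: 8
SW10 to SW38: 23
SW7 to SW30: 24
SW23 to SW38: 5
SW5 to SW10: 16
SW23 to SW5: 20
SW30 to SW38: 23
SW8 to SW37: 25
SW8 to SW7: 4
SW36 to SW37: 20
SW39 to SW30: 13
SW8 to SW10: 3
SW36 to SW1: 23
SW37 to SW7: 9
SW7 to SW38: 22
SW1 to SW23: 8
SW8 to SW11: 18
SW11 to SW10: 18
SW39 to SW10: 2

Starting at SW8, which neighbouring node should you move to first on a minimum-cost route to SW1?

SW10

Candidate routes:
SW8 → SW7 → SW37 → SW38 → SW23 → SW1: 4+9+8+5+8 = 34
SW8 → SW10 → SW39 → SW30 → SW1: 3+2+13+9 = 27
SW8 → SW10 → SW30 → SW1: 3+10+9 = 22
Cheapest is SW8 → SW10 → SW30 → SW1 at 22.
So from SW8 the first move is to SW10.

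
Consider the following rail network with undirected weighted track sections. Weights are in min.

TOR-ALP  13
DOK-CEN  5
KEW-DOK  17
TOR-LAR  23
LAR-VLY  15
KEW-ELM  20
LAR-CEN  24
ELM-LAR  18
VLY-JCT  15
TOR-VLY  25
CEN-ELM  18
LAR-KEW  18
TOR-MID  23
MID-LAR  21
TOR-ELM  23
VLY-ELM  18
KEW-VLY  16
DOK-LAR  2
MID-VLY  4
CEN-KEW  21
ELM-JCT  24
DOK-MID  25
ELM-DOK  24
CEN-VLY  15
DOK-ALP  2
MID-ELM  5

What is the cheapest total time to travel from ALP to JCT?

Enumerating some paths:
ALP → DOK → CEN → VLY → JCT: 2+5+15+15 = 37
ALP → DOK → LAR → MID → VLY → JCT: 2+2+21+4+15 = 44
ALP → DOK → MID → VLY → JCT: 2+25+4+15 = 46
ALP → DOK → LAR → VLY → JCT: 2+2+15+15 = 34
Cheapest is ALP → DOK → LAR → VLY → JCT at 34 min.

34 min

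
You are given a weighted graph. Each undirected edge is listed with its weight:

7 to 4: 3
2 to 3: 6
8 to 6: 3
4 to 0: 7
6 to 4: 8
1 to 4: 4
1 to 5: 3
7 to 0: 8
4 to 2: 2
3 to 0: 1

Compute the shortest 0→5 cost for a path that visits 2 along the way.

16

Shortest 0→2: 0–3–2 = 7
Shortest 2→5: 2–4–1–5 = 9
Total via 2: 7 + 9 = 16.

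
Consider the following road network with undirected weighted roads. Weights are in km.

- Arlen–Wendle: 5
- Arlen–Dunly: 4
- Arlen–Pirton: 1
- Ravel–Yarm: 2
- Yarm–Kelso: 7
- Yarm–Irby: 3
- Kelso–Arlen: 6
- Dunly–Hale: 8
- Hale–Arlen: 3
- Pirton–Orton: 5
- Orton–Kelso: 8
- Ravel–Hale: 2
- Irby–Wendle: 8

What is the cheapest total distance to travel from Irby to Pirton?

Settle nodes by increasing distance from Irby:
Irby: 0
Yarm: 3  (via Irby)
Ravel: 5  (via Yarm)
Hale: 7  (via Ravel)
Wendle: 8  (via Irby)
Kelso: 10  (via Yarm)
Arlen: 10  (via Hale)
Pirton: 11  (via Arlen)
Shortest route: Irby–Yarm–Ravel–Hale–Arlen–Pirton = 11 km.

11 km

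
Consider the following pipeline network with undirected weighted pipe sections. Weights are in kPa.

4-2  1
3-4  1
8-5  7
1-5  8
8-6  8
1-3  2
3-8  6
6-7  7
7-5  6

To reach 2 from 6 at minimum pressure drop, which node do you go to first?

8

Candidate routes:
6–7–5–1–3–4–2: 7+6+8+2+1+1 = 25
6–8–3–4–2: 8+6+1+1 = 16
6–7–5–8–3–4–2: 7+6+7+6+1+1 = 28
6–8–5–1–3–4–2: 8+7+8+2+1+1 = 27
The minimum is 16 kPa via 6–8–3–4–2.
So from 6 the first move is to 8.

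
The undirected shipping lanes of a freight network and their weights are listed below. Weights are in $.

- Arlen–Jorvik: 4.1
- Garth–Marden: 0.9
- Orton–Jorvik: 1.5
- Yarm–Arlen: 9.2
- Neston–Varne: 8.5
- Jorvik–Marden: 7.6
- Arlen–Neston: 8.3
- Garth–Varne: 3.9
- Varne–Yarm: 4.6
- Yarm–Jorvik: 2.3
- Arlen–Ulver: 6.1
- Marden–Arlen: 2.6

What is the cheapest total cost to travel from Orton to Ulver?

Compare a few routes:
Orton - Jorvik - Yarm - Varne - Garth - Marden - Arlen - Ulver: 1.5+2.3+4.6+3.9+0.9+2.6+6.1 = 21.9
Orton - Jorvik - Arlen - Ulver: 1.5+4.1+6.1 = 11.7
Orton - Jorvik - Yarm - Arlen - Ulver: 1.5+2.3+9.2+6.1 = 19.1
Orton - Jorvik - Marden - Arlen - Ulver: 1.5+7.6+2.6+6.1 = 17.8
The minimum is $11.7 via Orton - Jorvik - Arlen - Ulver.

$11.7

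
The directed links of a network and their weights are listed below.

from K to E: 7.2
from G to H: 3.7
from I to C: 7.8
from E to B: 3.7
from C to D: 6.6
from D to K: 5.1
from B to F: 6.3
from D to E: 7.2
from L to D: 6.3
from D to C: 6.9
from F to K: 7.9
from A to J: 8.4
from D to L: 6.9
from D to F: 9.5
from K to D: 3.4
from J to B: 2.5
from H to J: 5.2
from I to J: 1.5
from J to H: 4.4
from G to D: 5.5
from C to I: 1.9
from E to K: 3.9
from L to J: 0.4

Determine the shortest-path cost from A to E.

Shortest distances from A:
A: 0
J: 8.4  (via A)
B: 10.9  (via J)
H: 12.8  (via J)
F: 17.2  (via B)
K: 25.1  (via F)
D: 28.5  (via K)
E: 32.3  (via K)
Shortest route: A → J → B → F → K → E = 32.3.

32.3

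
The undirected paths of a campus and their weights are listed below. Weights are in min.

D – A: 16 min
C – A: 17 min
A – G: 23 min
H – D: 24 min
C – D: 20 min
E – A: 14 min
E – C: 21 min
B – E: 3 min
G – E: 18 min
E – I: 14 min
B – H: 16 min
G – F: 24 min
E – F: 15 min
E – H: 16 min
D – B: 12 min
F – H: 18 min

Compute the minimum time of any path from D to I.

Compare a few routes:
D - A - E - I: 16+14+14 = 44
D - B - E - I: 12+3+14 = 29
D - H - E - I: 24+16+14 = 54
D - C - E - I: 20+21+14 = 55
The minimum is 29 min via D - B - E - I.

29 min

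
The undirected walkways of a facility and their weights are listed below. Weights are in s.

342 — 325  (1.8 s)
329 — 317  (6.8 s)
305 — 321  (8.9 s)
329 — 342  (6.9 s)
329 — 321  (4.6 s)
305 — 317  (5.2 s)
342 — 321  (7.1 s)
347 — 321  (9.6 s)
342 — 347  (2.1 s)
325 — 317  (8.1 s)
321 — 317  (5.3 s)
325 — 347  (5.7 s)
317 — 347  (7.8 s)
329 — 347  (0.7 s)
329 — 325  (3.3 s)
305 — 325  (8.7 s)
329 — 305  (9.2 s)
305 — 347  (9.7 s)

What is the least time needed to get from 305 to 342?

10.5 s

Enumerating some paths:
305–329–325–342: 9.2+3.3+1.8 = 14.3
305–329–347–342: 9.2+0.7+2.1 = 12
305–325–342: 8.7+1.8 = 10.5
305–347–342: 9.7+2.1 = 11.8
Cheapest is 305–325–342 at 10.5 s.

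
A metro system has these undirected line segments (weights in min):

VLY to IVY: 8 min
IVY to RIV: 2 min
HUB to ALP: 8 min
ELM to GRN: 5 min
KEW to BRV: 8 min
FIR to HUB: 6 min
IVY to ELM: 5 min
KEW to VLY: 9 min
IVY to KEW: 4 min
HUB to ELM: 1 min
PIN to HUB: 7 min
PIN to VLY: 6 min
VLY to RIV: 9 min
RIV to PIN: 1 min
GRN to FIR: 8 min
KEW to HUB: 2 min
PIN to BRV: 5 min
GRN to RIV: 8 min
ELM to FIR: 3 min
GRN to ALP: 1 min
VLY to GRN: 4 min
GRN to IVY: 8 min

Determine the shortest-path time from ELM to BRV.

Shortest distances from ELM:
ELM: 0
HUB: 1  (via ELM)
FIR: 3  (via ELM)
KEW: 3  (via HUB)
IVY: 5  (via ELM)
GRN: 5  (via ELM)
ALP: 6  (via GRN)
RIV: 7  (via IVY)
PIN: 8  (via HUB)
VLY: 9  (via GRN)
BRV: 11  (via KEW)
Shortest route: ELM–HUB–KEW–BRV = 11 min.

11 min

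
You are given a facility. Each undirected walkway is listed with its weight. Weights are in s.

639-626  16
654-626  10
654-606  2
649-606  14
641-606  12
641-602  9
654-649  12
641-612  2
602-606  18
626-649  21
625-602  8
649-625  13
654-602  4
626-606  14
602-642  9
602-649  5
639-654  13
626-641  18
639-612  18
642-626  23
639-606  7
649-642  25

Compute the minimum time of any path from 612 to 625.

Shortest distances from 612:
612: 0
641: 2  (via 612)
602: 11  (via 641)
606: 14  (via 641)
654: 15  (via 602)
649: 16  (via 602)
639: 18  (via 612)
625: 19  (via 602)
Shortest route: 612 → 641 → 602 → 625 = 19 s.

19 s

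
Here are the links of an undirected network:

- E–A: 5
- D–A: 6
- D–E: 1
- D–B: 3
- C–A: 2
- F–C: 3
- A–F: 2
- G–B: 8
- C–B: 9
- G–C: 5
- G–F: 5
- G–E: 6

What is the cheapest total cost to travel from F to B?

Shortest distances from F:
F: 0
A: 2  (via F)
C: 3  (via F)
G: 5  (via F)
E: 7  (via A)
D: 8  (via A)
B: 11  (via D)
Shortest route: F → A → D → B = 11.

11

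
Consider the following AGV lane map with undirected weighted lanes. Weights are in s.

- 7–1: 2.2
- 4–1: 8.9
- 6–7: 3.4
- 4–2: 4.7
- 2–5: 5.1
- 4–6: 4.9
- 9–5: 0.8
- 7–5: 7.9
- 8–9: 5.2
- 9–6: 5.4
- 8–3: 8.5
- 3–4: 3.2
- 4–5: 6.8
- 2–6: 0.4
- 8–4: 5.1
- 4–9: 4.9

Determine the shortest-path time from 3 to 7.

11.5 s

Enumerating some paths:
3–4–2–6–7: 3.2+4.7+0.4+3.4 = 11.7
3–4–6–7: 3.2+4.9+3.4 = 11.5
3–4–1–7: 3.2+8.9+2.2 = 14.3
3–4–9–5–7: 3.2+4.9+0.8+7.9 = 16.8
Cheapest is 3–4–6–7 at 11.5 s.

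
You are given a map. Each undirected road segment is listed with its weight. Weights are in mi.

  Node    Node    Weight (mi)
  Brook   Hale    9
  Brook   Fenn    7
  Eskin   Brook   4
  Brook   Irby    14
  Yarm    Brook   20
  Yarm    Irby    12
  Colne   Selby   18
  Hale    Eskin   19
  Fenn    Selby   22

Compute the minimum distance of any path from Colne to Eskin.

51 mi

Compare a few routes:
Colne - Selby - Fenn - Brook - Hale - Eskin: 18+22+7+9+19 = 75
Colne - Selby - Fenn - Brook - Eskin: 18+22+7+4 = 51
Cheapest is Colne - Selby - Fenn - Brook - Eskin at 51 mi.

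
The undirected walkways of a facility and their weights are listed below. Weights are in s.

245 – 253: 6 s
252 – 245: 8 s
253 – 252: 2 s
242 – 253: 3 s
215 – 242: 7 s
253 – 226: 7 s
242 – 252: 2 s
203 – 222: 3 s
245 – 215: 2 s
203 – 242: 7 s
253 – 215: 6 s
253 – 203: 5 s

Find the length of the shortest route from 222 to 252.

10 s

Running Dijkstra from 222:
222: 0
203: 3  (via 222)
253: 8  (via 203)
252: 10  (via 253)
Shortest route: 222 → 203 → 253 → 252 = 10 s.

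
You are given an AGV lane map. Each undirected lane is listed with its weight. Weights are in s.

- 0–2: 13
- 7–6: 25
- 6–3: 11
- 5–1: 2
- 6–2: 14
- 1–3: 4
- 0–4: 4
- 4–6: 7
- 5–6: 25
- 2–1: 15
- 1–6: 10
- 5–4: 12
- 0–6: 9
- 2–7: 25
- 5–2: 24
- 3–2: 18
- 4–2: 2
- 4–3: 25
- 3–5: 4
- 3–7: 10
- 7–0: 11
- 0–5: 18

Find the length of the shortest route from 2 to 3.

Enumerating some paths:
2 → 3: 18 = 18
2 → 4 → 5 → 1 → 3: 2+12+2+4 = 20
2 → 4 → 6 → 3: 2+7+11 = 20
2 → 1 → 3: 15+4 = 19
Cheapest is 2 → 3 at 18 s.

18 s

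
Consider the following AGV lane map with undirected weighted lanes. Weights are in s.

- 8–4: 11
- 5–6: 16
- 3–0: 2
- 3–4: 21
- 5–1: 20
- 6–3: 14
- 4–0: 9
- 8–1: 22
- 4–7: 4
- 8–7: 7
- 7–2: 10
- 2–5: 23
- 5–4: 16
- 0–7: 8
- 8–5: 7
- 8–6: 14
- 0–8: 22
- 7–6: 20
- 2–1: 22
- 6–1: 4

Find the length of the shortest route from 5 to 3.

Compare a few routes:
5 → 8 → 7 → 4 → 0 → 3: 7+7+4+9+2 = 29
5 → 4 → 0 → 3: 16+9+2 = 27
5 → 8 → 7 → 0 → 3: 7+7+8+2 = 24
5 → 8 → 4 → 0 → 3: 7+11+9+2 = 29
The minimum is 24 s via 5 → 8 → 7 → 0 → 3.

24 s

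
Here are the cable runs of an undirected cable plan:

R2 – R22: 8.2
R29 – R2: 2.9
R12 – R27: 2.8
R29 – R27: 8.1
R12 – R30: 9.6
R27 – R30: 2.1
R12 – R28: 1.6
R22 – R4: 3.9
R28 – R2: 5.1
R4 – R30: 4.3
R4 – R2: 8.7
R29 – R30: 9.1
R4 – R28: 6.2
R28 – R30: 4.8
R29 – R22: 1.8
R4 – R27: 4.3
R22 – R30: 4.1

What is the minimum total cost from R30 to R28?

Candidate routes:
R30 → R27 → R12 → R28: 2.1+2.8+1.6 = 6.5
R30 → R28: 4.8 = 4.8
R30 → R4 → R28: 4.3+6.2 = 10.5
The minimum is 4.8 via R30 → R28.

4.8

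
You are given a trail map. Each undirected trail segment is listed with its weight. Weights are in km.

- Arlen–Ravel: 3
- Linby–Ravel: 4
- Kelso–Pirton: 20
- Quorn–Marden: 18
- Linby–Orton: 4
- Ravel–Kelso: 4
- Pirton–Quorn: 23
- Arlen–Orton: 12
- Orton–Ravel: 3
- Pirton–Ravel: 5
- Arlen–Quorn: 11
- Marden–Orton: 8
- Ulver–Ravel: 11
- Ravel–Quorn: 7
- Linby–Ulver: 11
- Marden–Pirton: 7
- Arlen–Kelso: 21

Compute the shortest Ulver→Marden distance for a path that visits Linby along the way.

Best Ulver to Linby: Ulver → Linby costing 11
Best Linby to Marden: Linby → Orton → Marden costing 12
Total via Linby: 11 + 12 = 23 km.

23 km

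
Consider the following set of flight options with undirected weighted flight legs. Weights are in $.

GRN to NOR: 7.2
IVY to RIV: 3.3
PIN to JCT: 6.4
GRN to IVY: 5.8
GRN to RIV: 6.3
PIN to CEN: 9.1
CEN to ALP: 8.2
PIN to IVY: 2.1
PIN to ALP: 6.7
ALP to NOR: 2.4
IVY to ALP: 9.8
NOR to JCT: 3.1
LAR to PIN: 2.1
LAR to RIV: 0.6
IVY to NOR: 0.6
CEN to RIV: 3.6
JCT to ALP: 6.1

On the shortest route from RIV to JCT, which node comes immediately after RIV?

Candidate routes:
RIV → IVY → NOR → JCT: 3.3+0.6+3.1 = 7
RIV → LAR → PIN → IVY → NOR → JCT: 0.6+2.1+2.1+0.6+3.1 = 8.5
The minimum is $7 via RIV → IVY → NOR → JCT.
So from RIV the first move is to IVY.

IVY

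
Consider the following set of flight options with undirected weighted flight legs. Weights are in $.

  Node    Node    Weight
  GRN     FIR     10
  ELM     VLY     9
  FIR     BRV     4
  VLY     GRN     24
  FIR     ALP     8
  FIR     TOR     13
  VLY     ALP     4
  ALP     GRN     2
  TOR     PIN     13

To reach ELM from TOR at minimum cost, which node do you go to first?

Compare a few routes:
TOR–FIR–ALP–VLY–ELM: 13+8+4+9 = 34
TOR–FIR–ALP–GRN–VLY–ELM: 13+8+2+24+9 = 56
TOR–FIR–GRN–ALP–VLY–ELM: 13+10+2+4+9 = 38
The minimum is $34 via TOR–FIR–ALP–VLY–ELM.
So from TOR the first move is to FIR.

FIR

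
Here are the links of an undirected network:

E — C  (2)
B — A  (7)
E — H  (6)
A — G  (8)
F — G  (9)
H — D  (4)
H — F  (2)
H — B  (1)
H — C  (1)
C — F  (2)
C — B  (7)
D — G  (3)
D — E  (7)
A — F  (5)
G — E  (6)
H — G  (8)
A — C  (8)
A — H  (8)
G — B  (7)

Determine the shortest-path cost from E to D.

7

Compare a few routes:
E → D: 7 = 7
E → G → D: 6+3 = 9
Cheapest is E → D at 7.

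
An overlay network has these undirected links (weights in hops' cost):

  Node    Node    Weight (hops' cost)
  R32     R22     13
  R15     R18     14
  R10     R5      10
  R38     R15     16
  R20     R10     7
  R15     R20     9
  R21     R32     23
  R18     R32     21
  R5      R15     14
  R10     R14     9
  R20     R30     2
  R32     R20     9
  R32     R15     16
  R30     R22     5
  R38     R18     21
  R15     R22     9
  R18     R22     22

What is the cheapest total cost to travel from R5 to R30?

19 hops' cost

Shortest distances from R5:
R5: 0
R10: 10  (via R5)
R15: 14  (via R5)
R20: 17  (via R10)
R30: 19  (via R20)
Shortest route: R5–R10–R20–R30 = 19 hops' cost.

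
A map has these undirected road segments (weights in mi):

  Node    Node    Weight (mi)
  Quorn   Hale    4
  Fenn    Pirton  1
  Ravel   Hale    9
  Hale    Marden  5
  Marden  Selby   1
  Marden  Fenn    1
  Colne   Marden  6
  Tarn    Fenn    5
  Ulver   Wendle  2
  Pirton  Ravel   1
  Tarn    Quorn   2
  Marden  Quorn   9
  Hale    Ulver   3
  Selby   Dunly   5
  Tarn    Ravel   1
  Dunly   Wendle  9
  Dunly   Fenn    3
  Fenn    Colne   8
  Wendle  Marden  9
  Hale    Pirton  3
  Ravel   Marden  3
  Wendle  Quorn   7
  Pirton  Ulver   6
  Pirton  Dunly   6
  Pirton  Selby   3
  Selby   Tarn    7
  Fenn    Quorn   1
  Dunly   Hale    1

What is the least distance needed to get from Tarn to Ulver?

Candidate routes:
Tarn–Quorn–Fenn–Pirton–Hale–Ulver: 2+1+1+3+3 = 10
Tarn–Quorn–Hale–Ulver: 2+4+3 = 9
Tarn–Ravel–Pirton–Ulver: 1+1+6 = 8
Cheapest is Tarn–Ravel–Pirton–Ulver at 8 mi.

8 mi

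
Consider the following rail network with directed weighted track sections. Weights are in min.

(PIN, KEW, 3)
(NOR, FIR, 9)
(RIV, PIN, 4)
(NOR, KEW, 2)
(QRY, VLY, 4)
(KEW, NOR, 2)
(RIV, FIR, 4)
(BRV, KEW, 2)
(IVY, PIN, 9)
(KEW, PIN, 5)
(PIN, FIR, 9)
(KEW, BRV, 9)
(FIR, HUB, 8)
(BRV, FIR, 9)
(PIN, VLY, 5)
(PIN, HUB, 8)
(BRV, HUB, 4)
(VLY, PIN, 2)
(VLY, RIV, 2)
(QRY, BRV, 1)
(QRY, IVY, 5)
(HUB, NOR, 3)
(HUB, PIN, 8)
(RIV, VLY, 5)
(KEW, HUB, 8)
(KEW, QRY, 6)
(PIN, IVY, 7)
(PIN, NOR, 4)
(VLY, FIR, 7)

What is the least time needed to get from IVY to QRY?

Candidate routes:
IVY–PIN–HUB–NOR–KEW–QRY: 9+8+3+2+6 = 28
IVY–PIN–NOR–KEW–QRY: 9+4+2+6 = 21
IVY–PIN–KEW–QRY: 9+3+6 = 18
Cheapest is IVY–PIN–KEW–QRY at 18 min.

18 min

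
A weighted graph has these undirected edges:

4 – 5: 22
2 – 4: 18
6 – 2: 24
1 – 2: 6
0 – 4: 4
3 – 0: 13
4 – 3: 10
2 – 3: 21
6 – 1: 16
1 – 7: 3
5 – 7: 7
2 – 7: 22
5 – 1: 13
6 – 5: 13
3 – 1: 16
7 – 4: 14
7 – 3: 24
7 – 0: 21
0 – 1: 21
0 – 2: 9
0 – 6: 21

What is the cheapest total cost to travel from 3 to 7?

19

Candidate routes:
3 → 1 → 7: 16+3 = 19
3 → 4 → 7: 10+14 = 24
3 → 7: 24 = 24
3 → 2 → 1 → 7: 21+6+3 = 30
Cheapest is 3 → 1 → 7 at 19.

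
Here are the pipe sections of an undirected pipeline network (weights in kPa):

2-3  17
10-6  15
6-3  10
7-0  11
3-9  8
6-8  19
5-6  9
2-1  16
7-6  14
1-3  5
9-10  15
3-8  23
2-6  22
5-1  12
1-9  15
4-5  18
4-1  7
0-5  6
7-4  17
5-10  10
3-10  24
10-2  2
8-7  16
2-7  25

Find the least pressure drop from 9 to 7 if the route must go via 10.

42 kPa

Shortest 9→10: 9–10 = 15
Best 10 to 7: 10–2–7 costing 27
Total via 10: 15 + 27 = 42 kPa.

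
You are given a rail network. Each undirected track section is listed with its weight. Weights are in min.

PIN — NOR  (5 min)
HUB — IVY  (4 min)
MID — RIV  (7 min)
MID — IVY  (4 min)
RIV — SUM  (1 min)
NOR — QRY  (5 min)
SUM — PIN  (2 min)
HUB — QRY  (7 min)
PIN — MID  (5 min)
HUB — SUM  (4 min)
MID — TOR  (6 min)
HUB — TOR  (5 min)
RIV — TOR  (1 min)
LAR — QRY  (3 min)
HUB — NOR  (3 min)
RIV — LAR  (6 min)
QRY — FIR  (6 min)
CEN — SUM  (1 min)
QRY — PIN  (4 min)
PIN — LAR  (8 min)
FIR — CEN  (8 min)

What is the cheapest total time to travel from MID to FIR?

15 min

Shortest distances from MID:
MID: 0
IVY: 4  (via MID)
PIN: 5  (via MID)
TOR: 6  (via MID)
SUM: 7  (via PIN)
RIV: 7  (via MID)
CEN: 8  (via SUM)
HUB: 8  (via IVY)
QRY: 9  (via PIN)
NOR: 10  (via PIN)
LAR: 12  (via QRY)
FIR: 15  (via QRY)
Shortest route: MID → PIN → QRY → FIR = 15 min.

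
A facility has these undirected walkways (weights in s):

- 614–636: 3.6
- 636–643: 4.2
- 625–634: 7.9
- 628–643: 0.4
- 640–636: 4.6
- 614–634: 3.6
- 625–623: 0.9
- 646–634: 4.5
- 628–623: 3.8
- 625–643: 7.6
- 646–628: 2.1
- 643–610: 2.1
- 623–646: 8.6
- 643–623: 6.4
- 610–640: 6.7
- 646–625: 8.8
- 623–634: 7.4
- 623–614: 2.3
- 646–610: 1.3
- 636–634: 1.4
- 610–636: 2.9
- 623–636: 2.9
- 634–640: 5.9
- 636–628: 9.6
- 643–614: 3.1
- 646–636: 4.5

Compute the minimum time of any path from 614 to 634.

Settle nodes by increasing distance from 614:
614: 0
623: 2.3  (via 614)
643: 3.1  (via 614)
625: 3.2  (via 623)
628: 3.5  (via 643)
636: 3.6  (via 614)
634: 3.6  (via 614)
Shortest route: 614–634 = 3.6 s.

3.6 s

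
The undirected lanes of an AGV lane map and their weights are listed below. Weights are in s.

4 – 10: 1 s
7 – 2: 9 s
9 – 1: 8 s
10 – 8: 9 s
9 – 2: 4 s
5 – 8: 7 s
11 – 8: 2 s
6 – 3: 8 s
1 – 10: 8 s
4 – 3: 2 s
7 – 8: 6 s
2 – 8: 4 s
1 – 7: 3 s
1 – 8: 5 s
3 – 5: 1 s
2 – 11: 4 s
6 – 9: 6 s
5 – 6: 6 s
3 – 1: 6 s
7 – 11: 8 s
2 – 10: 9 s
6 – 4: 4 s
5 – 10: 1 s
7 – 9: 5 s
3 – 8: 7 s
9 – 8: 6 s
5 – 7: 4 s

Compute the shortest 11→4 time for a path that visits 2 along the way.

Shortest 11→2: 11 → 2 = 4
Shortest 2→4: 2 → 10 → 4 = 10
Total via 2: 4 + 10 = 14 s.

14 s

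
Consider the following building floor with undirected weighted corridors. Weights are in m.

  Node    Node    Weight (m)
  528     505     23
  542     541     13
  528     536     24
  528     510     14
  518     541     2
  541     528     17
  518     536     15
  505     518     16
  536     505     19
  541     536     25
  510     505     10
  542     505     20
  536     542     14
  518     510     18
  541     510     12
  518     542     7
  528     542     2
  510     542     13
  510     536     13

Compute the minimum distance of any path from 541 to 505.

Compare a few routes:
541 - 518 - 505: 2+16 = 18
541 - 518 - 542 - 505: 2+7+20 = 29
541 - 510 - 505: 12+10 = 22
The minimum is 18 m via 541 - 518 - 505.

18 m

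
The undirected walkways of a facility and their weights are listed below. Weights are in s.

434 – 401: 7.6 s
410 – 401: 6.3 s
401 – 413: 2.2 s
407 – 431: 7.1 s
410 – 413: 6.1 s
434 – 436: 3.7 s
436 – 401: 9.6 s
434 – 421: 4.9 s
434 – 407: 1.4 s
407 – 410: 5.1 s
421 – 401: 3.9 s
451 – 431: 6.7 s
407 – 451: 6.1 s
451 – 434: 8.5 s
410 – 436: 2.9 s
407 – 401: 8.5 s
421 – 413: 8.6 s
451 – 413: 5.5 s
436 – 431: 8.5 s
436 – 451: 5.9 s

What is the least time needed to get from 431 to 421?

13.4 s

Running Dijkstra from 431:
431: 0
451: 6.7  (via 431)
407: 7.1  (via 431)
434: 8.5  (via 407)
436: 8.5  (via 431)
410: 11.4  (via 436)
413: 12.2  (via 451)
421: 13.4  (via 434)
Shortest route: 431 → 407 → 434 → 421 = 13.4 s.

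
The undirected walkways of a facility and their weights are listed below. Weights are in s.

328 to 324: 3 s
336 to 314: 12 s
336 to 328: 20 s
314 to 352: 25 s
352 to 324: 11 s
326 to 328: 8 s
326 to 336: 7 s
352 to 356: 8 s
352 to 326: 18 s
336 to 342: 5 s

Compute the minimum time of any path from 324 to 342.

23 s

Compare a few routes:
324 - 352 - 326 - 336 - 342: 11+18+7+5 = 41
324 - 328 - 336 - 342: 3+20+5 = 28
324 - 328 - 326 - 336 - 342: 3+8+7+5 = 23
324 - 352 - 314 - 336 - 342: 11+25+12+5 = 53
The minimum is 23 s via 324 - 328 - 326 - 336 - 342.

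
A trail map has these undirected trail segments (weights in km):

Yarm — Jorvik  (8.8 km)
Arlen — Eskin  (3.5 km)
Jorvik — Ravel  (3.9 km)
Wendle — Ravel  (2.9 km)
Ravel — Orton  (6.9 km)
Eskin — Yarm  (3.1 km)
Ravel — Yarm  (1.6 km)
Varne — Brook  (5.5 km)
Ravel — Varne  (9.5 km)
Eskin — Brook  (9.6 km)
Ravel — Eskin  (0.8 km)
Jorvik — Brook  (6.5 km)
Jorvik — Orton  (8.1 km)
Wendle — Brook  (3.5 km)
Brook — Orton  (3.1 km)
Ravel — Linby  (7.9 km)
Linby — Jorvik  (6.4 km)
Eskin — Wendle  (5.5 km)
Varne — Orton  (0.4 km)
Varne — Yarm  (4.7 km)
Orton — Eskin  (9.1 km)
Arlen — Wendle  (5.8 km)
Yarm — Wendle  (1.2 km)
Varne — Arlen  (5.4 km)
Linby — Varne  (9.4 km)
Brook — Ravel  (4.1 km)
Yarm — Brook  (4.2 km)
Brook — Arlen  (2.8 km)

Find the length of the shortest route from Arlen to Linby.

12.2 km

Enumerating some paths:
Arlen–Eskin–Ravel–Jorvik–Linby: 3.5+0.8+3.9+6.4 = 14.6
Arlen–Eskin–Ravel–Linby: 3.5+0.8+7.9 = 12.2
Arlen–Brook–Ravel–Linby: 2.8+4.1+7.9 = 14.8
The minimum is 12.2 km via Arlen–Eskin–Ravel–Linby.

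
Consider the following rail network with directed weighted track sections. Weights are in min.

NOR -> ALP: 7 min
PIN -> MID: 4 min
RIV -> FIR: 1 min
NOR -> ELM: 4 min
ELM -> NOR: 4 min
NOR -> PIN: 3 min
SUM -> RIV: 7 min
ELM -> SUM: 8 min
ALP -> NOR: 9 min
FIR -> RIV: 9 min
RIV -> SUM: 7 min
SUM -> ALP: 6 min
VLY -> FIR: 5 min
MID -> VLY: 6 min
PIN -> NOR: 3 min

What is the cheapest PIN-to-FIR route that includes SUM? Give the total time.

23 min

Best PIN to SUM: PIN → NOR → ELM → SUM costing 15
Best SUM to FIR: SUM → RIV → FIR costing 8
Total via SUM: 15 + 8 = 23 min.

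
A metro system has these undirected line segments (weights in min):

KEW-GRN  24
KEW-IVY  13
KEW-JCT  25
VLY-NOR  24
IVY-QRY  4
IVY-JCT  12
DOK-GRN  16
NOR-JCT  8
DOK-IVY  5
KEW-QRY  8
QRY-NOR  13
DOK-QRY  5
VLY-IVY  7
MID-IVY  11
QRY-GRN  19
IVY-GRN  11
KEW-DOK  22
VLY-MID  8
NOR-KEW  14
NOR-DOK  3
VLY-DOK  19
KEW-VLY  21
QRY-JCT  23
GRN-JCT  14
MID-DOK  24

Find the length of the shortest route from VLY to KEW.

19 min

Shortest distances from VLY:
VLY: 0
IVY: 7  (via VLY)
MID: 8  (via VLY)
QRY: 11  (via IVY)
DOK: 12  (via IVY)
NOR: 15  (via DOK)
GRN: 18  (via IVY)
KEW: 19  (via QRY)
Shortest route: VLY–IVY–QRY–KEW = 19 min.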